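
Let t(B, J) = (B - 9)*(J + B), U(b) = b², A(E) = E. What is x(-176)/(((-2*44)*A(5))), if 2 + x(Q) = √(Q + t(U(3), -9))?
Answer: 1/220 - I*√11/110 ≈ 0.0045455 - 0.030151*I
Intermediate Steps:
t(B, J) = (-9 + B)*(B + J)
x(Q) = -2 + √Q (x(Q) = -2 + √(Q + ((3²)² - 9*3² - 9*(-9) + 3²*(-9))) = -2 + √(Q + (9² - 9*9 + 81 + 9*(-9))) = -2 + √(Q + (81 - 81 + 81 - 81)) = -2 + √(Q + 0) = -2 + √Q)
x(-176)/(((-2*44)*A(5))) = (-2 + √(-176))/((-2*44*5)) = (-2 + 4*I*√11)/((-88*5)) = (-2 + 4*I*√11)/(-440) = (-2 + 4*I*√11)*(-1/440) = 1/220 - I*√11/110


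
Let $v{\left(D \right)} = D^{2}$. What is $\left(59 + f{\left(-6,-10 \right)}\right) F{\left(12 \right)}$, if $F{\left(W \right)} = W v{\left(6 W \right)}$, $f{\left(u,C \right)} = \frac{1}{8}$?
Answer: $3678048$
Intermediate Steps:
$f{\left(u,C \right)} = \frac{1}{8}$
$F{\left(W \right)} = 36 W^{3}$ ($F{\left(W \right)} = W \left(6 W\right)^{2} = W 36 W^{2} = 36 W^{3}$)
$\left(59 + f{\left(-6,-10 \right)}\right) F{\left(12 \right)} = \left(59 + \frac{1}{8}\right) 36 \cdot 12^{3} = \frac{473 \cdot 36 \cdot 1728}{8} = \frac{473}{8} \cdot 62208 = 3678048$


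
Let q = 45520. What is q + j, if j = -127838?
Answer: -82318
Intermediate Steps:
q + j = 45520 - 127838 = -82318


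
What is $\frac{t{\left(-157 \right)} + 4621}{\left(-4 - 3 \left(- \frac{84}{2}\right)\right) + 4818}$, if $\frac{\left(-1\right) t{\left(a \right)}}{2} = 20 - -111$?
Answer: $\frac{4359}{4940} \approx 0.88239$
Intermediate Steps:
$t{\left(a \right)} = -262$ ($t{\left(a \right)} = - 2 \left(20 - -111\right) = - 2 \left(20 + 111\right) = \left(-2\right) 131 = -262$)
$\frac{t{\left(-157 \right)} + 4621}{\left(-4 - 3 \left(- \frac{84}{2}\right)\right) + 4818} = \frac{-262 + 4621}{\left(-4 - 3 \left(- \frac{84}{2}\right)\right) + 4818} = \frac{4359}{\left(-4 - 3 \left(\left(-84\right) \frac{1}{2}\right)\right) + 4818} = \frac{4359}{\left(-4 - -126\right) + 4818} = \frac{4359}{\left(-4 + 126\right) + 4818} = \frac{4359}{122 + 4818} = \frac{4359}{4940}$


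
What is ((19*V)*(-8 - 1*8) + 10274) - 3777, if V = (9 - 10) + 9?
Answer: 4065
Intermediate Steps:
V = 8 (V = -1 + 9 = 8)
((19*V)*(-8 - 1*8) + 10274) - 3777 = ((19*8)*(-8 - 1*8) + 10274) - 3777 = (152*(-8 - 8) + 10274) - 3777 = (152*(-16) + 10274) - 3777 = (-2432 + 10274) - 3777 = 7842 - 3777 = 4065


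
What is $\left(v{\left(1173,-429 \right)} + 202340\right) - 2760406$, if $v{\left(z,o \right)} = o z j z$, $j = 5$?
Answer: $-2953925771$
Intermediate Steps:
$v{\left(z,o \right)} = 5 o z^{2}$ ($v{\left(z,o \right)} = o z 5 z = 5 o z z = 5 o z^{2}$)
$\left(v{\left(1173,-429 \right)} + 202340\right) - 2760406 = \left(5 \left(-429\right) 1173^{2} + 202340\right) - 2760406 = \left(5 \left(-429\right) 1375929 + 202340\right) - 2760406 = \left(-2951367705 + 202340\right) - 2760406 = -2951165365 - 2760406 = -2953925771$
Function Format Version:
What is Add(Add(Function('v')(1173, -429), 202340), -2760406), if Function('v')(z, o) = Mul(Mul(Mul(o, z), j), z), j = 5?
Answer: -2953925771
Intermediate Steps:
Function('v')(z, o) = Mul(5, o, Pow(z, 2)) (Function('v')(z, o) = Mul(Mul(Mul(o, z), 5), z) = Mul(Mul(5, o, z), z) = Mul(5, o, Pow(z, 2)))
Add(Add(Function('v')(1173, -429), 202340), -2760406) = Add(Add(Mul(5, -429, Pow(1173, 2)), 202340), -2760406) = Add(Add(Mul(5, -429, 1375929), 202340), -2760406) = Add(Add(-2951367705, 202340), -2760406) = Add(-2951165365, -2760406) = -2953925771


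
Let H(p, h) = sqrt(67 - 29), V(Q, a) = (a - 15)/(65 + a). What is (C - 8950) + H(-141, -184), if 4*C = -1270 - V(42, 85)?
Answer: -556057/60 + sqrt(38) ≈ -9261.5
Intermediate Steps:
V(Q, a) = (-15 + a)/(65 + a)
H(p, h) = sqrt(38)
C = -19057/60 (C = (-1270 - (-15 + 85)/(65 + 85))/4 = (-1270 - 70/150)/4 = (-1270 - 1*7/15)/4 = (-1270 - 7/15)/4 = (1/4)*(-19057/15) = -19057/60 ≈ -317.62)
(C - 8950) + H(-141, -184) = (-19057/60 - 8950) + sqrt(38) = -556057/60 + sqrt(38)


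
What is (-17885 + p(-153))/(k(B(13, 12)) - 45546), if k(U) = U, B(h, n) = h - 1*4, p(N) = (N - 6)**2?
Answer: -172/1059 ≈ -0.16242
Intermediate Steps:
p(N) = (-6 + N)**2
B(h, n) = -4 + h (B(h, n) = h - 4 = -4 + h)
(-17885 + p(-153))/(k(B(13, 12)) - 45546) = (-17885 + (-6 - 153)**2)/((-4 + 13) - 45546) = (-17885 + (-159)**2)/(9 - 45546) = (-17885 + 25281)/(-45537) = 7396*(-1/45537) = -172/1059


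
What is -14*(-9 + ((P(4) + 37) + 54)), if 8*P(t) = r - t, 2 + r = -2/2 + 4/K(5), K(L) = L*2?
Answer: -22729/20 ≈ -1136.4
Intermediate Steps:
K(L) = 2*L
r = -13/5 (r = -2 + (-2/2 + 4/((2*5))) = -2 + (-2*½ + 4/10) = -2 + (-1 + 4*(⅒)) = -2 + (-1 + ⅖) = -2 - ⅗ = -13/5 ≈ -2.6000)
P(t) = -13/40 - t/8 (P(t) = (-13/5 - t)/8 = -13/40 - t/8)
-14*(-9 + ((P(4) + 37) + 54)) = -14*(-9 + (((-13/40 - ⅛*4) + 37) + 54)) = -14*(-9 + (((-13/40 - ½) + 37) + 54)) = -14*(-9 + ((-33/40 + 37) + 54)) = -14*(-9 + (1447/40 + 54)) = -14*(-9 + 3607/40) = -14*3247/40 = -22729/20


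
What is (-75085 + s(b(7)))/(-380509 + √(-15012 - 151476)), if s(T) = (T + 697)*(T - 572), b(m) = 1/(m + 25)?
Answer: 184598406846595/148262159942656 + 485135455*I*√41622/74131079971328 ≈ 1.2451 + 0.0013351*I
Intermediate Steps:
b(m) = 1/(25 + m)
s(T) = (-572 + T)*(697 + T) (s(T) = (697 + T)*(-572 + T) = (-572 + T)*(697 + T))
(-75085 + s(b(7)))/(-380509 + √(-15012 - 151476)) = (-75085 + (-398684 + (1/(25 + 7))² + 125/(25 + 7)))/(-380509 + √(-15012 - 151476)) = (-75085 + (-398684 + (1/32)² + 125/32))/(-380509 + √(-166488)) = (-75085 + (-398684 + (1/32)² + 125*(1/32)))/(-380509 + 2*I*√41622) = (-75085 + (-398684 + 1/1024 + 125/32))/(-380509 + 2*I*√41622) = (-75085 - 408248415/1024)/(-380509 + 2*I*√41622) = -485135455/(1024*(-380509 + 2*I*√41622))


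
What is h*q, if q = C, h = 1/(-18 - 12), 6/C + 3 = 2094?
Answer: -1/10455 ≈ -9.5648e-5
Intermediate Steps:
C = 2/697 (C = 6/(-3 + 2094) = 6/2091 = 6*(1/2091) = 2/697 ≈ 0.0028694)
h = -1/30 (h = 1/(-30) = -1/30 ≈ -0.033333)
q = 2/697 ≈ 0.0028694
h*q = -1/30*2/697 = -1/10455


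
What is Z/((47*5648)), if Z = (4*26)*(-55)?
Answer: -715/33182 ≈ -0.021548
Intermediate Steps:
Z = -5720 (Z = 104*(-55) = -5720)
Z/((47*5648)) = -5720/(47*5648) = -5720/265456 = -5720*1/265456 = -715/33182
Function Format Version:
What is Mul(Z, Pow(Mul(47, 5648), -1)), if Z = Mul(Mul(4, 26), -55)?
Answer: Rational(-715, 33182) ≈ -0.021548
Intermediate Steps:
Z = -5720 (Z = Mul(104, -55) = -5720)
Mul(Z, Pow(Mul(47, 5648), -1)) = Mul(-5720, Pow(Mul(47, 5648), -1)) = Mul(-5720, Pow(265456, -1)) = Mul(-5720, Rational(1, 265456)) = Rational(-715, 33182)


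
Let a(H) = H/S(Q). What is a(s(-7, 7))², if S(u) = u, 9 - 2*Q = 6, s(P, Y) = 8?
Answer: 256/9 ≈ 28.444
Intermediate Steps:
Q = 3/2 (Q = 9/2 - ½*6 = 9/2 - 3 = 3/2 ≈ 1.5000)
a(H) = 2*H/3 (a(H) = H/(3/2) = H*(⅔) = 2*H/3)
a(s(-7, 7))² = ((⅔)*8)² = (16/3)² = 256/9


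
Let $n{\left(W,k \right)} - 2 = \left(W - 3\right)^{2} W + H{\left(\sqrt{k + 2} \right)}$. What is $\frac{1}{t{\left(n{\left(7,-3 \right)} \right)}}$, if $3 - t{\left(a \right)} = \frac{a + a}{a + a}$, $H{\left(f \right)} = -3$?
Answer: $\frac{1}{2} \approx 0.5$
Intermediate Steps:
$n{\left(W,k \right)} = -1 + W \left(-3 + W\right)^{2}$ ($n{\left(W,k \right)} = 2 + \left(\left(W - 3\right)^{2} W - 3\right) = 2 + \left(\left(-3 + W\right)^{2} W - 3\right) = 2 + \left(W \left(-3 + W\right)^{2} - 3\right) = 2 + \left(-3 + W \left(-3 + W\right)^{2}\right) = -1 + W \left(-3 + W\right)^{2}$)
$t{\left(a \right)} = 2$ ($t{\left(a \right)} = 3 - \frac{a + a}{a + a} = 3 - \frac{2 a}{2 a} = 3 - 2 a \frac{1}{2 a} = 3 - 1 = 2$)
$\frac{1}{t{\left(n{\left(7,-3 \right)} \right)}} = \frac{1}{2}$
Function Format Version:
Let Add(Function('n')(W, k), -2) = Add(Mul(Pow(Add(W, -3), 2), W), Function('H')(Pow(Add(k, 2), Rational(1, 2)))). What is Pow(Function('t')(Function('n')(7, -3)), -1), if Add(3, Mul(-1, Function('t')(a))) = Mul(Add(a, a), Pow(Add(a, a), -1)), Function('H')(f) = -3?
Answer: Rational(1, 2) ≈ 0.50000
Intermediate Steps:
Function('n')(W, k) = Add(-1, Mul(W, Pow(Add(-3, W), 2))) (Function('n')(W, k) = Add(2, Add(Mul(Pow(Add(W, -3), 2), W), -3)) = Add(2, Add(Mul(Pow(Add(-3, W), 2), W), -3)) = Add(2, Add(Mul(W, Pow(Add(-3, W), 2)), -3)) = Add(2, Add(-3, Mul(W, Pow(Add(-3, W), 2)))) = Add(-1, Mul(W, Pow(Add(-3, W), 2))))
Function('t')(a) = 2 (Function('t')(a) = Add(3, Mul(-1, Mul(Add(a, a), Pow(Add(a, a), -1)))) = Add(3, Mul(-1, Mul(Mul(2, a), Pow(Mul(2, a), -1)))) = Add(3, Mul(-1, Mul(Mul(2, a), Mul(Rational(1, 2), Pow(a, -1))))) = Add(3, Mul(-1, 1)) = Add(3, -1) = 2)
Pow(Function('t')(Function('n')(7, -3)), -1) = Pow(2, -1) = Rational(1, 2)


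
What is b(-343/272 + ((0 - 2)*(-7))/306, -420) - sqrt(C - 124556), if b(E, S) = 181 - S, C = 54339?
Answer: 601 - 7*I*sqrt(1433) ≈ 601.0 - 264.98*I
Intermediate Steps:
b(-343/272 + ((0 - 2)*(-7))/306, -420) - sqrt(C - 124556) = (181 - 1*(-420)) - sqrt(54339 - 124556) = (181 + 420) - sqrt(-70217) = 601 - 7*I*sqrt(1433)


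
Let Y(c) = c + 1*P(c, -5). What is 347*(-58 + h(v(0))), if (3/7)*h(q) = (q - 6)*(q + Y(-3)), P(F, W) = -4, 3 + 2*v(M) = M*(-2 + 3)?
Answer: 125961/4 ≈ 31490.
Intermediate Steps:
v(M) = -3/2 + M/2 (v(M) = -3/2 + (M*(-2 + 3))/2 = -3/2 + (M*1)/2 = -3/2 + M/2)
Y(c) = -4 + c (Y(c) = c + 1*(-4) = c - 4 = -4 + c)
h(q) = 7*(-7 + q)*(-6 + q)/3 (h(q) = 7*((q - 6)*(q + (-4 - 3)))/3 = 7*((-6 + q)*(q - 7))/3 = 7*((-6 + q)*(-7 + q))/3 = 7*((-7 + q)*(-6 + q))/3 = 7*(-7 + q)*(-6 + q)/3)
347*(-58 + h(v(0))) = 347*(-58 + (98 - 91*(-3/2 + (½)*0)/3 + 7*(-3/2 + (½)*0)²/3)) = 347*(-58 + (98 - 91*(-3/2 + 0)/3 + 7*(-3/2 + 0)²/3)) = 347*(-58 + (98 - 91/3*(-3/2) + 7*(-3/2)²/3)) = 347*(-58 + (98 + 91/2 + (7/3)*(9/4))) = 347*(-58 + (98 + 91/2 + 21/4)) = 347*(-58 + 595/4) = 347*(363/4) = 125961/4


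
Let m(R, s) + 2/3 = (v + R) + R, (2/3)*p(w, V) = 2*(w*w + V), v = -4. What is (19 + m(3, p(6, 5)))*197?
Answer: 12017/3 ≈ 4005.7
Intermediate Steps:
p(w, V) = 3*V + 3*w² (p(w, V) = 3*(2*(w*w + V))/2 = 3*(2*(w² + V))/2 = 3*(2*(V + w²))/2 = 3*(2*V + 2*w²)/2 = 3*V + 3*w²)
m(R, s) = -14/3 + 2*R (m(R, s) = -⅔ + ((-4 + R) + R) = -⅔ + (-4 + 2*R) = -14/3 + 2*R)
(19 + m(3, p(6, 5)))*197 = (19 + (-14/3 + 2*3))*197 = (19 + (-14/3 + 6))*197 = (19 + 4/3)*197 = (61/3)*197 = 12017/3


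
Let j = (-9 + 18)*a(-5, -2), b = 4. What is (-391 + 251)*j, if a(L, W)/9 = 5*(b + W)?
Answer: -113400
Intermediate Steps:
a(L, W) = 180 + 45*W (a(L, W) = 9*(5*(4 + W)) = 9*(20 + 5*W) = 180 + 45*W)
j = 810 (j = (-9 + 18)*(180 + 45*(-2)) = 9*(180 - 90) = 9*90 = 810)
(-391 + 251)*j = (-391 + 251)*810 = -140*810 = -113400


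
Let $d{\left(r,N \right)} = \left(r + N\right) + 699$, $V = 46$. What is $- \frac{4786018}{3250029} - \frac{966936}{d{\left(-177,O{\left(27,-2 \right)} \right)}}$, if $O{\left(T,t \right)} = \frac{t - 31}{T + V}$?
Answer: $- \frac{76529943688942}{41246118039} \approx -1855.4$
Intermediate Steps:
$O{\left(T,t \right)} = \frac{-31 + t}{46 + T}$ ($O{\left(T,t \right)} = \frac{t - 31}{T + 46} = \frac{-31 + t}{46 + T}$)
$d{\left(r,N \right)} = 699 + N + r$ ($d{\left(r,N \right)} = \left(N + r\right) + 699 = 699 + N + r$)
$- \frac{4786018}{3250029} - \frac{966936}{d{\left(-177,O{\left(27,-2 \right)} \right)}} = - \frac{4786018}{3250029} - \frac{966936}{699 + \frac{-31 - 2}{46 + 27} - 177} = \left(-4786018\right) \frac{1}{3250029} - \frac{966936}{699 + \frac{1}{73} \left(-33\right) - 177} = - \frac{4786018}{3250029} - \frac{966936}{699 + \frac{1}{73} \left(-33\right) - 177} = - \frac{4786018}{3250029} - \frac{966936}{699 - \frac{33}{73} - 177} = - \frac{4786018}{3250029} - \frac{966936}{\frac{38073}{73}} = - \frac{4786018}{3250029} - \frac{23528776}{12691} = - \frac{76529943688942}{41246118039}$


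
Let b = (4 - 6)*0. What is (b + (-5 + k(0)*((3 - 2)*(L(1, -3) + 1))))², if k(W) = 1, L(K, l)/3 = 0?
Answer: 16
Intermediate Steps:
L(K, l) = 0 (L(K, l) = 3*0 = 0)
b = 0 (b = -2*0 = 0)
(b + (-5 + k(0)*((3 - 2)*(L(1, -3) + 1))))² = (0 + (-5 + 1*((3 - 2)*(0 + 1))))² = (0 + (-5 + 1*(1*1)))² = (0 + (-5 + 1*1))² = (0 + (-5 + 1))² = (0 - 4)² = (-4)² = 16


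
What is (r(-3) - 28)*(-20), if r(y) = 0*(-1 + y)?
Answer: 560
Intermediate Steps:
r(y) = 0
(r(-3) - 28)*(-20) = (0 - 28)*(-20) = -28*(-20) = 560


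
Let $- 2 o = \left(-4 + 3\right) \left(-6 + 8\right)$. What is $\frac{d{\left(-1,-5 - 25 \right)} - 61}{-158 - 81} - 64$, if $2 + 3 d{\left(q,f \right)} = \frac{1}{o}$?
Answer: $- \frac{45704}{717} \approx -63.743$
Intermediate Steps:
$o = 1$ ($o = - \frac{\left(-4 + 3\right) \left(-6 + 8\right)}{2} = - \frac{\left(-1\right) 2}{2} = \left(- \frac{1}{2}\right) \left(-2\right) = 1$)
$d{\left(q,f \right)} = - \frac{1}{3}$ ($d{\left(q,f \right)} = - \frac{2}{3} + \frac{1}{3 \cdot 1} = - \frac{2}{3} + \frac{1}{3} \cdot 1 = - \frac{2}{3} + \frac{1}{3} = - \frac{1}{3}$)
$\frac{d{\left(-1,-5 - 25 \right)} - 61}{-158 - 81} - 64 = \frac{- \frac{1}{3} - 61}{-158 - 81} - 64 = - \frac{184}{3 \left(-239\right)} - 64 = \left(- \frac{184}{3}\right) \left(- \frac{1}{239}\right) - 64 = \frac{184}{717} - 64 = - \frac{45704}{717}$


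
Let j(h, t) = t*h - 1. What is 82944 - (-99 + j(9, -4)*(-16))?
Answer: 82451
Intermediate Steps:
j(h, t) = -1 + h*t (j(h, t) = h*t - 1 = -1 + h*t)
82944 - (-99 + j(9, -4)*(-16)) = 82944 - (-99 + (-1 + 9*(-4))*(-16)) = 82944 - (-99 + (-1 - 36)*(-16)) = 82944 - (-99 - 37*(-16)) = 82944 - (-99 + 592) = 82944 - 1*493 = 82944 - 493 = 82451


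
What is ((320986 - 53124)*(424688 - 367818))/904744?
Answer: 3808327985/226186 ≈ 16837.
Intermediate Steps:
((320986 - 53124)*(424688 - 367818))/904744 = (267862*56870)*(1/904744) = 15233311940*(1/904744) = 3808327985/226186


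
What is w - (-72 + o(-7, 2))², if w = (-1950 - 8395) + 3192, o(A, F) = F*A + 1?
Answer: -14378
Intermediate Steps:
o(A, F) = 1 + A*F (o(A, F) = A*F + 1 = 1 + A*F)
w = -7153 (w = -10345 + 3192 = -7153)
w - (-72 + o(-7, 2))² = -7153 - (-72 + (1 - 7*2))² = -7153 - (-72 + (1 - 14))² = -7153 - (-72 - 13)² = -7153 - 1*(-85)² = -7153 - 1*7225 = -7153 - 7225 = -14378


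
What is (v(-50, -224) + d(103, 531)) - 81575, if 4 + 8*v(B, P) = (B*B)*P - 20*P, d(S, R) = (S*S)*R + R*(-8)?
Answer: 10956231/2 ≈ 5.4781e+6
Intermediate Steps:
d(S, R) = -8*R + R*S**2 (d(S, R) = S**2*R - 8*R = R*S**2 - 8*R = -8*R + R*S**2)
v(B, P) = -1/2 - 5*P/2 + P*B**2/8 (v(B, P) = -1/2 + ((B*B)*P - 20*P)/8 = -1/2 + (B**2*P - 20*P)/8 = -1/2 + (P*B**2 - 20*P)/8 = -1/2 + (-20*P + P*B**2)/8 = -1/2 + (-5*P/2 + P*B**2/8) = -1/2 - 5*P/2 + P*B**2/8)
(v(-50, -224) + d(103, 531)) - 81575 = ((-1/2 - 5/2*(-224) + (1/8)*(-224)*(-50)**2) + 531*(-8 + 103**2)) - 81575 = ((-1/2 + 560 + (1/8)*(-224)*2500) + 531*(-8 + 10609)) - 81575 = ((-1/2 + 560 - 70000) + 531*10601) - 81575 = (-138881/2 + 5629131) - 81575 = 11119381/2 - 81575 = 10956231/2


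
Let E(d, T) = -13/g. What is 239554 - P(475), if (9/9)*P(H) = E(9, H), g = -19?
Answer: 4551513/19 ≈ 2.3955e+5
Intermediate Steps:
E(d, T) = 13/19 (E(d, T) = -13/(-19) = -13*(-1/19) = 13/19)
P(H) = 13/19
239554 - P(475) = 239554 - 1*13/19 = 239554 - 13/19 = 4551513/19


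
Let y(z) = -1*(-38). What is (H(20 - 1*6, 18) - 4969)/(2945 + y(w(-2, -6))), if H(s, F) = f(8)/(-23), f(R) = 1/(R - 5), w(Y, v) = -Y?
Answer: -342862/205827 ≈ -1.6658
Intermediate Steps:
f(R) = 1/(-5 + R)
y(z) = 38
H(s, F) = -1/69 (H(s, F) = 1/((-5 + 8)*(-23)) = -1/23/3 = (⅓)*(-1/23) = -1/69)
(H(20 - 1*6, 18) - 4969)/(2945 + y(w(-2, -6))) = (-1/69 - 4969)/(2945 + 38) = -342862/69/2983 = -342862/69*1/2983 = -342862/205827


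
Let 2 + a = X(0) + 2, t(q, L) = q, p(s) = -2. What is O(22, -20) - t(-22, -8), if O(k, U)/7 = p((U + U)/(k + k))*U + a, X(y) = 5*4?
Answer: 442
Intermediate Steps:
X(y) = 20
a = 20 (a = -2 + (20 + 2) = -2 + 22 = 20)
O(k, U) = 140 - 14*U (O(k, U) = 7*(-2*U + 20) = 7*(20 - 2*U) = 140 - 14*U)
O(22, -20) - t(-22, -8) = (140 - 14*(-20)) - 1*(-22) = (140 + 280) + 22 = 420 + 22 = 442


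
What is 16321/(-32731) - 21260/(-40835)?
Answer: 5878605/267314077 ≈ 0.021991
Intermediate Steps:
16321/(-32731) - 21260/(-40835) = 16321*(-1/32731) - 21260*(-1/40835) = -16321/32731 + 4252/8167 = 5878605/267314077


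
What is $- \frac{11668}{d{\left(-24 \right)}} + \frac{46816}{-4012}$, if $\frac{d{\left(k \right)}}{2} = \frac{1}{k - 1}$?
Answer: $\frac{146275846}{1003} \approx 1.4584 \cdot 10^{5}$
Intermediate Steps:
$d{\left(k \right)} = \frac{2}{-1 + k}$ ($d{\left(k \right)} = \frac{2}{k - 1} = \frac{2}{-1 + k}$)
$- \frac{11668}{d{\left(-24 \right)}} + \frac{46816}{-4012} = - \frac{11668}{2 \frac{1}{-1 - 24}} + \frac{46816}{-4012} = - \frac{11668}{2 \frac{1}{-25}} + 46816 \left(- \frac{1}{4012}\right) = - \frac{11668}{2 \left(- \frac{1}{25}\right)} - \frac{11704}{1003} = - \frac{11668}{- \frac{2}{25}} - \frac{11704}{1003} = \left(-11668\right) \left(- \frac{25}{2}\right) - \frac{11704}{1003} = 145850 - \frac{11704}{1003} = \frac{146275846}{1003}$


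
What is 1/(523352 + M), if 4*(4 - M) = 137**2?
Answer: 4/2074655 ≈ 1.9280e-6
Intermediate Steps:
M = -18753/4 (M = 4 - 1/4*137**2 = 4 - 1/4*18769 = 4 - 18769/4 = -18753/4 ≈ -4688.3)
1/(523352 + M) = 1/(523352 - 18753/4) = 1/(2074655/4) = 4/2074655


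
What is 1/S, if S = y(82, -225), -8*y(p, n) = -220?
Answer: 2/55 ≈ 0.036364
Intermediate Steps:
y(p, n) = 55/2 (y(p, n) = -1/8*(-220) = 55/2)
S = 55/2 ≈ 27.500
1/S = 1/(55/2) = 2/55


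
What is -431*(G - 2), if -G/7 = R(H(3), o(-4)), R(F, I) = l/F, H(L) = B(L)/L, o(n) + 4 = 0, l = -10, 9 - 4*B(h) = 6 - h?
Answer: -59478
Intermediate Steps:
B(h) = ¾ + h/4 (B(h) = 9/4 - (6 - h)/4 = 9/4 + (-3/2 + h/4) = ¾ + h/4)
o(n) = -4 (o(n) = -4 + 0 = -4)
H(L) = (¾ + L/4)/L
R(F, I) = -10/F
G = 140 (G = -(-70)/((¼)*(3 + 3)/3) = -(-70)/((¼)*(⅓)*6) = -(-70)/½ = -(-70)*2 = -7*(-20) = 140)
-431*(G - 2) = -431*(140 - 2) = -431*138 = -59478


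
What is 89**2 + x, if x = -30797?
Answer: -22876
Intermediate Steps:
89**2 + x = 89**2 - 30797 = 7921 - 30797 = -22876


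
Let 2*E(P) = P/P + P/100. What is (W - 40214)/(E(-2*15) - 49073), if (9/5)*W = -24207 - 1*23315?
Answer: 11990720/8833077 ≈ 1.3575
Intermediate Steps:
W = -237610/9 (W = 5*(-24207 - 1*23315)/9 = 5*(-24207 - 23315)/9 = (5/9)*(-47522) = -237610/9 ≈ -26401.)
E(P) = ½ + P/200 (E(P) = (P/P + P/100)/2 = (1 + P*(1/100))/2 = (1 + P/100)/2 = ½ + P/200)
(W - 40214)/(E(-2*15) - 49073) = (-237610/9 - 40214)/((½ + (-2*15)/200) - 49073) = -599536/(9*((½ + (1/200)*(-30)) - 49073)) = -599536/(9*((½ - 3/20) - 49073)) = -599536/(9*(7/20 - 49073)) = -599536/(9*(-981453/20)) = -599536/9*(-20/981453) = 11990720/8833077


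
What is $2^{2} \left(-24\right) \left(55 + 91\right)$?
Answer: $-14016$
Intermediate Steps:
$2^{2} \left(-24\right) \left(55 + 91\right) = 4 \left(-24\right) 146 = \left(-96\right) 146 = -14016$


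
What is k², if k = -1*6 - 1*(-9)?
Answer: 9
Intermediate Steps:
k = 3 (k = -6 + 9 = 3)
k² = 3² = 9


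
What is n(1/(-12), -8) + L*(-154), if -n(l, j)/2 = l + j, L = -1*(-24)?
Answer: -22079/6 ≈ -3679.8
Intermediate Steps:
L = 24
n(l, j) = -2*j - 2*l (n(l, j) = -2*(l + j) = -2*(j + l) = -2*j - 2*l)
n(1/(-12), -8) + L*(-154) = (-2*(-8) - 2/(-12)) + 24*(-154) = (16 - 2*(-1/12)) - 3696 = (16 + ⅙) - 3696 = 97/6 - 3696 = -22079/6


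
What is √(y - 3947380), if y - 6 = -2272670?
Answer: 6*I*√172779 ≈ 2494.0*I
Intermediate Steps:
y = -2272664 (y = 6 - 2272670 = -2272664)
√(y - 3947380) = √(-2272664 - 3947380) = √(-6220044) = 6*I*√172779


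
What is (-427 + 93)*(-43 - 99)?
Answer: 47428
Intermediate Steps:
(-427 + 93)*(-43 - 99) = -334*(-142) = 47428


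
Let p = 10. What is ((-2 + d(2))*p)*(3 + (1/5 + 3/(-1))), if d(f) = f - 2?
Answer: -4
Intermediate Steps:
d(f) = -2 + f
((-2 + d(2))*p)*(3 + (1/5 + 3/(-1))) = ((-2 + (-2 + 2))*10)*(3 + (1/5 + 3/(-1))) = ((-2 + 0)*10)*(3 + (1*(⅕) + 3*(-1))) = (-2*10)*(3 + (⅕ - 3)) = -20*(3 - 14/5) = -20*⅕ = -4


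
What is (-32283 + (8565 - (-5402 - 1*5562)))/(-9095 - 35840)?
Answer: 12754/44935 ≈ 0.28383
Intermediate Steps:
(-32283 + (8565 - (-5402 - 1*5562)))/(-9095 - 35840) = (-32283 + (8565 - (-5402 - 5562)))/(-44935) = (-32283 + (8565 - 1*(-10964)))*(-1/44935) = (-32283 + (8565 + 10964))*(-1/44935) = (-32283 + 19529)*(-1/44935) = -12754*(-1/44935) = 12754/44935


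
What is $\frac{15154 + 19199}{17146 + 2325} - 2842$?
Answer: $- \frac{55302229}{19471} \approx -2840.2$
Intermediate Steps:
$\frac{15154 + 19199}{17146 + 2325} - 2842 = \frac{34353}{19471} - 2842 = - \frac{55302229}{19471}$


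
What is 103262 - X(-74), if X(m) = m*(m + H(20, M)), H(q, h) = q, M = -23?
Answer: 99266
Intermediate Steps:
X(m) = m*(20 + m) (X(m) = m*(m + 20) = m*(20 + m))
103262 - X(-74) = 103262 - (-74)*(20 - 74) = 103262 - (-74)*(-54) = 103262 - 1*3996 = 103262 - 3996 = 99266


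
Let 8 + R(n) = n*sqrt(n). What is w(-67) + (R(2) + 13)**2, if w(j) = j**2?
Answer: 4522 + 20*sqrt(2) ≈ 4550.3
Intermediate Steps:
R(n) = -8 + n**(3/2) (R(n) = -8 + n*sqrt(n) = -8 + n**(3/2))
w(-67) + (R(2) + 13)**2 = (-67)**2 + ((-8 + 2**(3/2)) + 13)**2 = 4489 + ((-8 + 2*sqrt(2)) + 13)**2 = 4489 + (5 + 2*sqrt(2))**2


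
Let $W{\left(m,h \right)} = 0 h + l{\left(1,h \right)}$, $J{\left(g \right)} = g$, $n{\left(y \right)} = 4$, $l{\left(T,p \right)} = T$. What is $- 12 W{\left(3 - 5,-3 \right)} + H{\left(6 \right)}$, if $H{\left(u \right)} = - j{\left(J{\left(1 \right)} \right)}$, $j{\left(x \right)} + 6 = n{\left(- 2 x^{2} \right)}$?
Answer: $-10$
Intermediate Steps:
$j{\left(x \right)} = -2$ ($j{\left(x \right)} = -6 + 4 = -2$)
$W{\left(m,h \right)} = 1$ ($W{\left(m,h \right)} = 0 h + 1 = 0 + 1 = 1$)
$H{\left(u \right)} = 2$ ($H{\left(u \right)} = \left(-1\right) \left(-2\right) = 2$)
$- 12 W{\left(3 - 5,-3 \right)} + H{\left(6 \right)} = \left(-12\right) 1 + 2 = -12 + 2 = -10$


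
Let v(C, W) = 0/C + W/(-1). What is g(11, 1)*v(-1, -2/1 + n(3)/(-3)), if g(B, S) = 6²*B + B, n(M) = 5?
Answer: 4477/3 ≈ 1492.3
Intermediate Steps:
g(B, S) = 37*B (g(B, S) = 36*B + B = 37*B)
v(C, W) = -W (v(C, W) = 0 + W*(-1) = 0 - W = -W)
g(11, 1)*v(-1, -2/1 + n(3)/(-3)) = (37*11)*(-(-2/1 + 5/(-3))) = 407*(-(-2*1 + 5*(-⅓))) = 407*(-(-2 - 5/3)) = 407*(-1*(-11/3)) = 407*(11/3) = 4477/3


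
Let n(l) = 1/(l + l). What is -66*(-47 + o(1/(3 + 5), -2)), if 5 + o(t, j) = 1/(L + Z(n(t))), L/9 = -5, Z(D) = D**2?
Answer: 99594/29 ≈ 3434.3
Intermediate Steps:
n(l) = 1/(2*l)
L = -45 (L = 9*(-5) = -45)
o(t, j) = -5 + 1/(-45 + 1/(4*t**2)) (o(t, j) = -5 + 1/(-45 + (1/(2*t))**2) = -5 + 1/(-45 + 1/(4*t**2)))
-66*(-47 + o(1/(3 + 5), -2)) = -66*(-47 + (-5 + 904*(1/(3 + 5))**2)/(1 - 180/(3 + 5)**2)) = -66*(-47 + (-5 + 904*(1/8)**2)/(1 - 180*(1/8)**2)) = -66*(-47 + (-5 + 904*(1/64))/(1 - 180*1/64)) = -66*(-47 + (-5 + 113/8)/(1 - 45/16)) = -66*(-47 + (73/8)/(-29/16)) = -66*(-47 - 16/29*73/8) = -66*(-47 - 146/29) = -66*(-1509/29) = 99594/29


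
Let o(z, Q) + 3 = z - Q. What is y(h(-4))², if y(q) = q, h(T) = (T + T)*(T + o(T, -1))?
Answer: 6400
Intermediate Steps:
o(z, Q) = -3 + z - Q (o(z, Q) = -3 + (z - Q) = -3 + z - Q)
h(T) = 2*T*(-2 + 2*T) (h(T) = (T + T)*(T + (-3 + T - 1*(-1))) = (2*T)*(T + (-3 + T + 1)) = (2*T)*(T + (-2 + T)) = (2*T)*(-2 + 2*T) = 2*T*(-2 + 2*T))
y(h(-4))² = (4*(-4)*(-1 - 4))² = (4*(-4)*(-5))² = 80² = 6400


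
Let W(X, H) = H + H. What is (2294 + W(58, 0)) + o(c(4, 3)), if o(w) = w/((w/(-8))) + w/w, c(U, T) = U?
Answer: 2287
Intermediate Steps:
W(X, H) = 2*H
o(w) = -7 (o(w) = w/((w*(-1/8))) + 1 = w/((-w/8)) + 1 = w*(-8/w) + 1 = -8 + 1 = -7)
(2294 + W(58, 0)) + o(c(4, 3)) = (2294 + 2*0) - 7 = (2294 + 0) - 7 = 2294 - 7 = 2287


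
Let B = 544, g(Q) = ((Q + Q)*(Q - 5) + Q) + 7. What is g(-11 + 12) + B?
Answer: 544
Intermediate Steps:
g(Q) = 7 + Q + 2*Q*(-5 + Q) (g(Q) = ((2*Q)*(-5 + Q) + Q) + 7 = (2*Q*(-5 + Q) + Q) + 7 = (Q + 2*Q*(-5 + Q)) + 7 = 7 + Q + 2*Q*(-5 + Q))
g(-11 + 12) + B = (7 - 9*(-11 + 12) + 2*(-11 + 12)²) + 544 = (7 - 9*1 + 2*1²) + 544 = (7 - 9 + 2*1) + 544 = (7 - 9 + 2) + 544 = 0 + 544 = 544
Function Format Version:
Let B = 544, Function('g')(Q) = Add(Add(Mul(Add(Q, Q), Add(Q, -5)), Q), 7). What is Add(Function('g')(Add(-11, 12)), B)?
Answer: 544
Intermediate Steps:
Function('g')(Q) = Add(7, Q, Mul(2, Q, Add(-5, Q))) (Function('g')(Q) = Add(Add(Mul(Mul(2, Q), Add(-5, Q)), Q), 7) = Add(Add(Mul(2, Q, Add(-5, Q)), Q), 7) = Add(Add(Q, Mul(2, Q, Add(-5, Q))), 7) = Add(7, Q, Mul(2, Q, Add(-5, Q))))
Add(Function('g')(Add(-11, 12)), B) = Add(Add(7, Mul(-9, Add(-11, 12)), Mul(2, Pow(Add(-11, 12), 2))), 544) = Add(Add(7, Mul(-9, 1), Mul(2, Pow(1, 2))), 544) = Add(Add(7, -9, Mul(2, 1)), 544) = Add(Add(7, -9, 2), 544) = Add(0, 544) = 544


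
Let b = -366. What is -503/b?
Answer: 503/366 ≈ 1.3743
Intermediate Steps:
-503/b = -503/(-366) = -503*(-1/366) = 503/366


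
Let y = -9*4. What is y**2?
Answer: 1296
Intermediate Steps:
y = -36
y**2 = (-36)**2 = 1296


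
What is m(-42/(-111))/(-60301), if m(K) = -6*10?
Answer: 60/60301 ≈ 0.00099501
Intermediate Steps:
m(K) = -60
m(-42/(-111))/(-60301) = -60/(-60301) = -60*(-1/60301) = 60/60301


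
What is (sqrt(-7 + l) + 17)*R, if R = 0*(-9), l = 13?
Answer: 0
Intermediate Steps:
R = 0
(sqrt(-7 + l) + 17)*R = (sqrt(-7 + 13) + 17)*0 = (sqrt(6) + 17)*0 = (17 + sqrt(6))*0 = 0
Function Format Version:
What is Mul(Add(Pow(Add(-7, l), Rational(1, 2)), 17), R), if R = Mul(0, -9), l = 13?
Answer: 0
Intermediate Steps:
R = 0
Mul(Add(Pow(Add(-7, l), Rational(1, 2)), 17), R) = Mul(Add(Pow(Add(-7, 13), Rational(1, 2)), 17), 0) = Mul(Add(Pow(6, Rational(1, 2)), 17), 0) = Mul(Add(17, Pow(6, Rational(1, 2))), 0) = 0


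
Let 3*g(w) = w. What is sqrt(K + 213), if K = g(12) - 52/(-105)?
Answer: sqrt(2397885)/105 ≈ 14.748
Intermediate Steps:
g(w) = w/3
K = 472/105 (K = (1/3)*12 - 52/(-105) = 4 - 52*(-1/105) = 4 + 52/105 = 472/105 ≈ 4.4952)
sqrt(K + 213) = sqrt(472/105 + 213) = sqrt(22837/105) = sqrt(2397885)/105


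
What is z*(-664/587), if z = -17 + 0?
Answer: 11288/587 ≈ 19.230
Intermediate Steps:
z = -17
z*(-664/587) = -(-11288)/587 = -17*(-664/587) = 11288/587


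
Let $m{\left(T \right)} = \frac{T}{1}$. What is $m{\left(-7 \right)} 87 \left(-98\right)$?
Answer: $59682$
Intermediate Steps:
$m{\left(T \right)} = T$ ($m{\left(T \right)} = T 1 = T$)
$m{\left(-7 \right)} 87 \left(-98\right) = \left(-7\right) 87 \left(-98\right) = \left(-609\right) \left(-98\right) = 59682$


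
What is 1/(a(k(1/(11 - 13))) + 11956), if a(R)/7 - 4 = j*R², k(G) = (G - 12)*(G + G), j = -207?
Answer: -4/857689 ≈ -4.6637e-6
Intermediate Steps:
k(G) = 2*G*(-12 + G) (k(G) = (-12 + G)*(2*G) = 2*G*(-12 + G))
a(R) = 28 - 1449*R² (a(R) = 28 + 7*(-207*R²) = 28 - 1449*R²)
1/(a(k(1/(11 - 13))) + 11956) = 1/((28 - 1449*4*(-12 + 1/(11 - 13))²/(11 - 13)²) + 11956) = 1/((28 - 1449*(-12 + 1/(-2))²) + 11956) = 1/((28 - 1449*(-12 - ½)²) + 11956) = 1/((28 - 1449*(2*(-½)*(-25/2))²) + 11956) = 1/((28 - 1449*(25/2)²) + 11956) = 1/((28 - 1449*625/4) + 11956) = 1/((28 - 905625/4) + 11956) = 1/(-905513/4 + 11956) = 1/(-857689/4) = -4/857689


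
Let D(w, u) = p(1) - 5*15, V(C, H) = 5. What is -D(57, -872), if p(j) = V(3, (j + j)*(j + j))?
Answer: 70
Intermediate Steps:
p(j) = 5
D(w, u) = -70 (D(w, u) = 5 - 5*15 = 5 - 75 = -70)
-D(57, -872) = -1*(-70) = 70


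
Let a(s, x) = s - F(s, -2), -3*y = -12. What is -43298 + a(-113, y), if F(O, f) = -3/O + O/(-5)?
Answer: -24539999/565 ≈ -43434.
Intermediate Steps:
F(O, f) = -3/O - O/5 (F(O, f) = -3/O + O*(-⅕) = -3/O - O/5)
y = 4 (y = -⅓*(-12) = 4)
a(s, x) = 3/s + 6*s/5 (a(s, x) = s - (-3/s - s/5) = s + (3/s + s/5) = 3/s + 6*s/5)
-43298 + a(-113, y) = -43298 + (3/(-113) + (6/5)*(-113)) = -43298 + (3*(-1/113) - 678/5) = -43298 + (-3/113 - 678/5) = -43298 - 76629/565 = -24539999/565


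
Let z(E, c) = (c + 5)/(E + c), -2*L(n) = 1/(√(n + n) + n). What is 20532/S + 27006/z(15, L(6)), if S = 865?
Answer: 162657116082/1973065 - 1080240*√3/2281 ≈ 81619.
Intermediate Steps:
L(n) = -1/(2*(n + √2*√n)) (L(n) = -1/(2*(√(n + n) + n)) = -1/(2*(√(2*n) + n)) = -1/(2*(√2*√n + n)) = -1/(2*(n + √2*√n)))
z(E, c) = (5 + c)/(E + c)
20532/S + 27006/z(15, L(6)) = 20532/865 + 27006/(((5 - 1/(2*6 + 2*√2*√6))/(15 - 1/(2*6 + 2*√2*√6)))) = 20532*(1/865) + 27006/(((5 - 1/(12 + 4*√3))/(15 - 1/(12 + 4*√3)))) = 20532/865 + 27006*((15 - 1/(12 + 4*√3))/(5 - 1/(12 + 4*√3))) = 20532/865 + 27006*(15 - 1/(12 + 4*√3))/(5 - 1/(12 + 4*√3))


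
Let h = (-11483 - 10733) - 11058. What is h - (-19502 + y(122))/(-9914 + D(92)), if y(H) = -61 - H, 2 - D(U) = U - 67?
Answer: -330663423/9937 ≈ -33276.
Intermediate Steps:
D(U) = 69 - U (D(U) = 2 - (U - 67) = 2 - (-67 + U) = 2 + (67 - U) = 69 - U)
h = -33274 (h = -22216 - 11058 = -33274)
h - (-19502 + y(122))/(-9914 + D(92)) = -33274 - (-19502 + (-61 - 1*122))/(-9914 + (69 - 1*92)) = -33274 - (-19502 + (-61 - 122))/(-9914 + (69 - 92)) = -33274 - (-19502 - 183)/(-9914 - 23) = -33274 - (-19685)/(-9937) = -33274 - (-19685)*(-1)/9937 = -33274 - 1*19685/9937 = -33274 - 19685/9937 = -330663423/9937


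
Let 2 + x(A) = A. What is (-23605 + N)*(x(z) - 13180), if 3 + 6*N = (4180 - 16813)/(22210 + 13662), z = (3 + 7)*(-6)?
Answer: 11213042241063/35872 ≈ 3.1258e+8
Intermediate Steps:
z = -60 (z = 10*(-6) = -60)
N = -40083/71744 (N = -½ + ((4180 - 16813)/(22210 + 13662))/6 = -½ + (-12633/35872)/6 = -½ + (-12633*1/35872)/6 = -½ + (⅙)*(-12633/35872) = -½ - 4211/71744 = -40083/71744 ≈ -0.55869)
x(A) = -2 + A
(-23605 + N)*(x(z) - 13180) = (-23605 - 40083/71744)*((-2 - 60) - 13180) = -1693557203*(-62 - 13180)/71744 = -1693557203/71744*(-13242) = 11213042241063/35872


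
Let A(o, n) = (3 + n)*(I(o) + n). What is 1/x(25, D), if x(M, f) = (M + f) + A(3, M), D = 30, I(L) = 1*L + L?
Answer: 1/923 ≈ 0.0010834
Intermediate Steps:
I(L) = 2*L (I(L) = L + L = 2*L)
A(o, n) = (3 + n)*(n + 2*o) (A(o, n) = (3 + n)*(2*o + n) = (3 + n)*(n + 2*o))
x(M, f) = 18 + f + M² + 10*M (x(M, f) = (M + f) + (M² + 3*M + 6*3 + 2*M*3) = (M + f) + (M² + 3*M + 18 + 6*M) = (M + f) + (18 + M² + 9*M) = 18 + f + M² + 10*M)
1/x(25, D) = 1/(18 + 30 + 25² + 10*25) = 1/(18 + 30 + 625 + 250) = 1/923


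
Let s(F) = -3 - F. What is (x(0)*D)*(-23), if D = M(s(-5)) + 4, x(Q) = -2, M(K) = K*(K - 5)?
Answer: -92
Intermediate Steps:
M(K) = K*(-5 + K)
D = -2 (D = (-3 - 1*(-5))*(-5 + (-3 - 1*(-5))) + 4 = (-3 + 5)*(-5 + (-3 + 5)) + 4 = 2*(-5 + 2) + 4 = 2*(-3) + 4 = -6 + 4 = -2)
(x(0)*D)*(-23) = -2*(-2)*(-23) = 4*(-23) = -92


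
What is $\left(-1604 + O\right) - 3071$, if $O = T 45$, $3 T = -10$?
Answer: $-4825$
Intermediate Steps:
$T = - \frac{10}{3}$ ($T = \frac{1}{3} \left(-10\right) = - \frac{10}{3} \approx -3.3333$)
$O = -150$ ($O = \left(- \frac{10}{3}\right) 45 = -150$)
$\left(-1604 + O\right) - 3071 = \left(-1604 - 150\right) - 3071 = -1754 - 3071 = -4825$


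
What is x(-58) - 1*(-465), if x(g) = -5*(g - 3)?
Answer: 770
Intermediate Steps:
x(g) = 15 - 5*g (x(g) = -5*(-3 + g) = 15 - 5*g)
x(-58) - 1*(-465) = (15 - 5*(-58)) - 1*(-465) = (15 + 290) + 465 = 305 + 465 = 770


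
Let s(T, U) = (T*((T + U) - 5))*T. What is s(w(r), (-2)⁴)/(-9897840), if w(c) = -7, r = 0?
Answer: -49/2474460 ≈ -1.9802e-5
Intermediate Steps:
s(T, U) = T²*(-5 + T + U) (s(T, U) = (T*(-5 + T + U))*T = T²*(-5 + T + U))
s(w(r), (-2)⁴)/(-9897840) = ((-7)²*(-5 - 7 + (-2)⁴))/(-9897840) = (49*(-5 - 7 + 16))*(-1/9897840) = (49*4)*(-1/9897840) = 196*(-1/9897840) = -49/2474460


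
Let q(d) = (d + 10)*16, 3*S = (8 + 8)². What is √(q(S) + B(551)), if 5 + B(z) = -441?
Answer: √9714/3 ≈ 32.853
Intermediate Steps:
B(z) = -446 (B(z) = -5 - 441 = -446)
S = 256/3 (S = (8 + 8)²/3 = (⅓)*16² = (⅓)*256 = 256/3 ≈ 85.333)
q(d) = 160 + 16*d (q(d) = (10 + d)*16 = 160 + 16*d)
√(q(S) + B(551)) = √((160 + 16*(256/3)) - 446) = √((160 + 4096/3) - 446) = √(4576/3 - 446) = √(3238/3) = √9714/3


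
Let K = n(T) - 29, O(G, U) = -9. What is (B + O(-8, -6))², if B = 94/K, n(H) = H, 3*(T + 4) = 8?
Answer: 1212201/8281 ≈ 146.38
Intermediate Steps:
T = -4/3 (T = -4 + (⅓)*8 = -4 + 8/3 = -4/3 ≈ -1.3333)
K = -91/3 (K = -4/3 - 29 = -91/3 ≈ -30.333)
B = -282/91 (B = 94/(-91/3) = 94*(-3/91) = -282/91 ≈ -3.0989)
(B + O(-8, -6))² = (-282/91 - 9)² = (-1101/91)² = 1212201/8281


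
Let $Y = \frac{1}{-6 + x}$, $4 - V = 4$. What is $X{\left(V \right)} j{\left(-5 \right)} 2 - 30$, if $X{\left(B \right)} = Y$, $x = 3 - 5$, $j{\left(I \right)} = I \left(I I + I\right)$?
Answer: $-5$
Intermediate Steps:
$V = 0$ ($V = 4 - 4 = 0$)
$j{\left(I \right)} = I \left(I + I^{2}\right)$ ($j{\left(I \right)} = I \left(I^{2} + I\right) = I \left(I + I^{2}\right)$)
$x = -2$ ($x = 3 - 5 = -2$)
$Y = - \frac{1}{8}$ ($Y = \frac{1}{-6 - 2} = \frac{1}{-8} = - \frac{1}{8} \approx -0.125$)
$X{\left(B \right)} = - \frac{1}{8}$
$X{\left(V \right)} j{\left(-5 \right)} 2 - 30 = - \frac{\left(-5\right)^{2} \left(1 - 5\right) 2}{8} - 30 = - \frac{25 \left(-4\right) 2}{8} - 30 = - \frac{\left(-100\right) 2}{8} - 30 = \left(- \frac{1}{8}\right) \left(-200\right) - 30 = 25 - 30 = -5$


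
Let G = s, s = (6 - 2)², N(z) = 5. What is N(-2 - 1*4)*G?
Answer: 80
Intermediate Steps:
s = 16 (s = 4² = 16)
G = 16
N(-2 - 1*4)*G = 5*16 = 80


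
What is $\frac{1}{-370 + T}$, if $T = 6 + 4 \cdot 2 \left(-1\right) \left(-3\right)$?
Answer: $- \frac{1}{340} \approx -0.0029412$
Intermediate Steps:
$T = 30$ ($T = 6 + 8 \left(-1\right) \left(-3\right) = 6 - -24 = 6 + 24 = 30$)
$\frac{1}{-370 + T} = \frac{1}{-370 + 30} = \frac{1}{-340} = - \frac{1}{340}$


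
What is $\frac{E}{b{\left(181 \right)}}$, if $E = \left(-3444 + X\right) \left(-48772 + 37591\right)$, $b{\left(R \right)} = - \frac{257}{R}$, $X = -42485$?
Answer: $- \frac{92949318969}{257} \approx -3.6167 \cdot 10^{8}$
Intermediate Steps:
$E = 513532149$ ($E = \left(-3444 - 42485\right) \left(-48772 + 37591\right) = \left(-45929\right) \left(-11181\right) = 513532149$)
$\frac{E}{b{\left(181 \right)}} = \frac{513532149}{\left(-257\right) \frac{1}{181}} = \frac{513532149}{- \frac{257}{181}} = 513532149 \left(- \frac{181}{257}\right) = - \frac{92949318969}{257}$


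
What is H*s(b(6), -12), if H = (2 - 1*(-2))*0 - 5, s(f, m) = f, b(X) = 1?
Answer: -5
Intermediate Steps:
H = -5 (H = (2 + 2)*0 - 5 = 4*0 - 5 = 0 - 5 = -5)
H*s(b(6), -12) = -5*1 = -5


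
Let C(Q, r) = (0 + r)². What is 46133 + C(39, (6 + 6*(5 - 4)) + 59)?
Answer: 51174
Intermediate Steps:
C(Q, r) = r²
46133 + C(39, (6 + 6*(5 - 4)) + 59) = 46133 + ((6 + 6*(5 - 4)) + 59)² = 46133 + ((6 + 6*1) + 59)² = 46133 + ((6 + 6) + 59)² = 46133 + (12 + 59)² = 46133 + 71² = 46133 + 5041 = 51174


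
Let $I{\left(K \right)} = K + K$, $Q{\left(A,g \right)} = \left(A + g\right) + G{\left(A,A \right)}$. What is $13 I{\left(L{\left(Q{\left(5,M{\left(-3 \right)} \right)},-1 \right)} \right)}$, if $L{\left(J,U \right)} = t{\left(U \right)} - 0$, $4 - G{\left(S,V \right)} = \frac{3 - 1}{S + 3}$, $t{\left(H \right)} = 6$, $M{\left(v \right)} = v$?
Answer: $156$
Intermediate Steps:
$G{\left(S,V \right)} = 4 - \frac{2}{3 + S}$ ($G{\left(S,V \right)} = 4 - \frac{3 - 1}{S + 3} = 4 - \frac{2}{3 + S}$)
$Q{\left(A,g \right)} = A + g + \frac{2 \left(5 + 2 A\right)}{3 + A}$ ($Q{\left(A,g \right)} = \left(A + g\right) + \frac{2 \left(5 + 2 A\right)}{3 + A} = A + g + \frac{2 \left(5 + 2 A\right)}{3 + A}$)
$L{\left(J,U \right)} = 6$ ($L{\left(J,U \right)} = 6 - 0 = 6 + 0 = 6$)
$I{\left(K \right)} = 2 K$
$13 I{\left(L{\left(Q{\left(5,M{\left(-3 \right)} \right)},-1 \right)} \right)} = 13 \cdot 2 \cdot 6 = 13 \cdot 12 = 156$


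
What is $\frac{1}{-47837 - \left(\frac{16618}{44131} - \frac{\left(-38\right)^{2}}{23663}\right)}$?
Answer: $- \frac{1044271853}{49955162138531} \approx -2.0904 \cdot 10^{-5}$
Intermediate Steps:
$\frac{1}{-47837 - \left(\frac{16618}{44131} - \frac{\left(-38\right)^{2}}{23663}\right)} = \frac{1}{-47837 + \left(1444 \cdot \frac{1}{23663} - \frac{16618}{44131}\right)} = \frac{1}{-47837 + \left(\frac{1444}{23663} - \frac{16618}{44131}\right)} = \frac{1}{-47837 - \frac{329506570}{1044271853}} = \frac{1}{- \frac{49955162138531}{1044271853}} = - \frac{1044271853}{49955162138531}$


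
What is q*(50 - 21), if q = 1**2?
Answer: 29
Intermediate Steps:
q = 1
q*(50 - 21) = 1*(50 - 21) = 1*29 = 29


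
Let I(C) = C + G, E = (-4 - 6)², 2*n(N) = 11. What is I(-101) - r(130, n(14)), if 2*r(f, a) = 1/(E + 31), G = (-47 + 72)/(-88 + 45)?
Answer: -1144459/11266 ≈ -101.59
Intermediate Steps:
n(N) = 11/2 (n(N) = (½)*11 = 11/2)
E = 100 (E = (-10)² = 100)
G = -25/43 (G = 25/(-43) = 25*(-1/43) = -25/43 ≈ -0.58140)
r(f, a) = 1/262 (r(f, a) = 1/(2*(100 + 31)) = (½)/131 = (½)*(1/131) = 1/262)
I(C) = -25/43 + C (I(C) = C - 25/43 = -25/43 + C)
I(-101) - r(130, n(14)) = (-25/43 - 101) - 1*1/262 = -4368/43 - 1/262 = -1144459/11266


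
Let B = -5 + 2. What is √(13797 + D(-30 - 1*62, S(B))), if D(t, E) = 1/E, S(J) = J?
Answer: √124170/3 ≈ 117.46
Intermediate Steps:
B = -3
√(13797 + D(-30 - 1*62, S(B))) = √(13797 + 1/(-3)) = √(13797 - ⅓) = √(41390/3) = √124170/3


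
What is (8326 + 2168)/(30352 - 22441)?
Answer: 1166/879 ≈ 1.3265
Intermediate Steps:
(8326 + 2168)/(30352 - 22441) = 10494/7911 = 10494*(1/7911) = 1166/879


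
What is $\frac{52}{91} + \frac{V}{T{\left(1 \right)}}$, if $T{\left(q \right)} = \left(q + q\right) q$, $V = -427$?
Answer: $- \frac{2981}{14} \approx -212.93$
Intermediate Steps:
$T{\left(q \right)} = 2 q^{2}$ ($T{\left(q \right)} = 2 q q = 2 q^{2}$)
$\frac{52}{91} + \frac{V}{T{\left(1 \right)}} = \frac{52}{91} - \frac{427}{2 \cdot 1^{2}} = 52 \cdot \frac{1}{91} - \frac{427}{2 \cdot 1} = \frac{4}{7} - \frac{427}{2} = - \frac{2981}{14}$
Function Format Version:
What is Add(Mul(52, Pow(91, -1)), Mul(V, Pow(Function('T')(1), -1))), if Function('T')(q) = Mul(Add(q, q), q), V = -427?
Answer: Rational(-2981, 14) ≈ -212.93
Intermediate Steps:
Function('T')(q) = Mul(2, Pow(q, 2)) (Function('T')(q) = Mul(Mul(2, q), q) = Mul(2, Pow(q, 2)))
Add(Mul(52, Pow(91, -1)), Mul(V, Pow(Function('T')(1), -1))) = Add(Mul(52, Pow(91, -1)), Mul(-427, Pow(Mul(2, Pow(1, 2)), -1))) = Add(Mul(52, Rational(1, 91)), Mul(-427, Pow(Mul(2, 1), -1))) = Add(Rational(4, 7), Mul(-427, Pow(2, -1))) = Add(Rational(4, 7), Mul(-427, Rational(1, 2))) = Add(Rational(4, 7), Rational(-427, 2)) = Rational(-2981, 14)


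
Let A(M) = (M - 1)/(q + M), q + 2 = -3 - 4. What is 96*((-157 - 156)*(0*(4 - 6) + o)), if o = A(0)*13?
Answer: -130208/3 ≈ -43403.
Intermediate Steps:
q = -9 (q = -2 + (-3 - 4) = -2 - 7 = -9)
A(M) = (-1 + M)/(-9 + M) (A(M) = (M - 1)/(-9 + M) = (-1 + M)/(-9 + M))
o = 13/9 (o = ((-1 + 0)/(-9 + 0))*13 = (-1/(-9))*13 = -⅑*(-1)*13 = (⅑)*13 = 13/9 ≈ 1.4444)
96*((-157 - 156)*(0*(4 - 6) + o)) = 96*((-157 - 156)*(0*(4 - 6) + 13/9)) = 96*(-313*(0*(-2) + 13/9)) = 96*(-313*(0 + 13/9)) = 96*(-313*13/9) = 96*(-4069/9) = -130208/3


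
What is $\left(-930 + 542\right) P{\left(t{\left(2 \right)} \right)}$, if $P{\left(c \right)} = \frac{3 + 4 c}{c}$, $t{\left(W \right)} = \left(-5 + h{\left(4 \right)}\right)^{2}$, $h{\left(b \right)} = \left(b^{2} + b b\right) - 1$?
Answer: $- \frac{262579}{169} \approx -1553.7$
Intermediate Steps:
$h{\left(b \right)} = -1 + 2 b^{2}$ ($h{\left(b \right)} = \left(b^{2} + b^{2}\right) - 1 = 2 b^{2} - 1 = -1 + 2 b^{2}$)
$t{\left(W \right)} = 676$ ($t{\left(W \right)} = \left(-5 - \left(1 - 2 \cdot 4^{2}\right)\right)^{2} = \left(-5 + \left(-1 + 2 \cdot 16\right)\right)^{2} = \left(-5 + \left(-1 + 32\right)\right)^{2} = \left(-5 + 31\right)^{2} = 26^{2} = 676$)
$P{\left(c \right)} = \frac{3 + 4 c}{c}$
$\left(-930 + 542\right) P{\left(t{\left(2 \right)} \right)} = \left(-930 + 542\right) \left(4 + \frac{3}{676}\right) = - 388 \left(4 + 3 \cdot \frac{1}{676}\right) = - 388 \left(4 + \frac{3}{676}\right) = \left(-388\right) \frac{2707}{676} = - \frac{262579}{169}$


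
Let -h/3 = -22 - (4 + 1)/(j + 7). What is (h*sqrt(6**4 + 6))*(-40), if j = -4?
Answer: -2840*sqrt(1302) ≈ -1.0248e+5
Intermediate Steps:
h = 71 (h = -3*(-22 - (4 + 1)/(-4 + 7)) = -3*(-22 - 5/3) = -3*(-71/3) = 71)
(h*sqrt(6**4 + 6))*(-40) = (71*sqrt(6**4 + 6))*(-40) = (71*sqrt(1296 + 6))*(-40) = (71*sqrt(1302))*(-40) = -2840*sqrt(1302)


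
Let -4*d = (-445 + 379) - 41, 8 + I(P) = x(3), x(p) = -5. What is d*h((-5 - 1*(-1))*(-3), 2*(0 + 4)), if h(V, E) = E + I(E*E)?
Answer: -535/4 ≈ -133.75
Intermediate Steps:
I(P) = -13 (I(P) = -8 - 5 = -13)
h(V, E) = -13 + E (h(V, E) = E - 13 = -13 + E)
d = 107/4 (d = -((-445 + 379) - 41)/4 = -(-66 - 41)/4 = -¼*(-107) = 107/4 ≈ 26.750)
d*h((-5 - 1*(-1))*(-3), 2*(0 + 4)) = 107*(-13 + 2*(0 + 4))/4 = 107*(-13 + 2*4)/4 = 107*(-13 + 8)/4 = (107/4)*(-5) = -535/4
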